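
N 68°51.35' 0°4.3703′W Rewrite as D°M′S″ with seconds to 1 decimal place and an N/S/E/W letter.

Lat: 51.35000′ → 51′ and 0.35000 × 60 = 21.000″
λ: fractional minutes 0.37030 × 60 = 22.218″

68°51′21.0″ N, 0°04′22.2″ W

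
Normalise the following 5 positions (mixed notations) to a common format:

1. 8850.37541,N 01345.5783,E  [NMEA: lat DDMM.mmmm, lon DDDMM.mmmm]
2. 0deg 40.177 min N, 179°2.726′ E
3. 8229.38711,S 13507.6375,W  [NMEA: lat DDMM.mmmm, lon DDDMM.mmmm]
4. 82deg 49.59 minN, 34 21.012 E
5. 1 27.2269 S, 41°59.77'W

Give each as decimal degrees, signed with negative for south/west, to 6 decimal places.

1. 88.839590, 13.759638
2. 0.669617, 179.045433
3. -82.489785, -135.127292
4. 82.826500, 34.350200
5. -1.453782, -41.996167

Point 1:
  φ: split at 2 digits → 88° and 50.37541′; 88 + 50.37541/60 = 88.8395902
  N → positive
  Lon: split at 3 digits → 013° and 45.5783′; 13 + 45.5783/60 = 13.7596383
  E ⇒ keep positive
Point 2:
  φ: 0 + 40.177/60 = 0.6696167
  N ⇒ keep positive
  Longitude: 2.726′ = 0.045433°; total 179.0454333
  E ⇒ keep positive
Point 3:
  Lat: degrees = first 2 digits = 82, minutes = 29.38711; 82 + 29.38711/60 = 82.4897852
  S ⇒ negate
  Longitude: degrees = first 3 digits = 135, minutes = 7.6375; 135 + 7.6375/60 = 135.1272917
  W ⇒ negate
Point 4:
  Latitude: 49.59′ = 0.826500°; total 82.8265000
  N ⇒ keep positive
  Lon: 21.012′ = 0.350200°; total 34.3502000
  E → positive
Point 5:
  Lat: 1 + 27.2269/60 = 1.4537817
  S → negative
  Longitude: 59.77′ = 0.996167°; total 41.9961667
  hemisphere W, so the sign is −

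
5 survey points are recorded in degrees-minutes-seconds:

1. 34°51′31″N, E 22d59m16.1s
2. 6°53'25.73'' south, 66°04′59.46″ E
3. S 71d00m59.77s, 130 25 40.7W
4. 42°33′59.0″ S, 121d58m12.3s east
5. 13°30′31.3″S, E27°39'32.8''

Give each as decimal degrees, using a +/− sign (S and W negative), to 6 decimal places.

Point 1:
  Latitude: 51′ + 31″ = 51.51667′; 34 + 51.51667/60 = 34.8586111
  N → positive
  λ: 22° + 59/60 + 16.1/3600 = 22 + 0.983333 + 0.004472 = 22.9878056
  E → positive
Point 2:
  Lat: 6° + 53/60 + 25.73/3600 = 6 + 0.883333 + 0.007147 = 6.8904806
  S ⇒ negate
  Lon: 66 + 4/60 + 59.46/3600 = 66.0831833
  E → positive
Point 3:
  Latitude: 71° + 0/60 + 59.77/3600 = 71 + 0.000000 + 0.016603 = 71.0166028
  S ⇒ negate
  Lon: 130 + 25/60 + 40.7/3600 = 130.4279722
  hemisphere W, so the sign is −
Point 4:
  Lat: 42° + 33/60 + 59/3600 = 42 + 0.550000 + 0.016389 = 42.5663889
  hemisphere S, so the sign is −
  λ: 121 + 58/60 + 12.3/3600 = 121.9700833
  E → positive
Point 5:
  Lat: 13° + 30/60 + 31.3/3600 = 13 + 0.500000 + 0.008694 = 13.5086944
  S ⇒ negate
  Lon: 39′ + 32.8″ = 39.54667′; 27 + 39.54667/60 = 27.6591111
  E ⇒ keep positive

1. 34.858611, 22.987806
2. -6.890481, 66.083183
3. -71.016603, -130.427972
4. -42.566389, 121.970083
5. -13.508694, 27.659111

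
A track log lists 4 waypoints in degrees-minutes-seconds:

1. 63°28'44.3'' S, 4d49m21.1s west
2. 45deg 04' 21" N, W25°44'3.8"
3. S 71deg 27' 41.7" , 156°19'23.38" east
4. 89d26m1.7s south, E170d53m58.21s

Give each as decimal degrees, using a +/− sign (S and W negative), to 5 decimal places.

Point 1:
  φ: 63° + 28/60 + 44.3/3600 = 63 + 0.466667 + 0.012306 = 63.478972
  hemisphere S, so the sign is −
  λ: 49′ + 21.1″ = 49.35167′; 4 + 49.35167/60 = 4.822528
  W → negative
Point 2:
  Lat: 45 + 4/60 + 21/3600 = 45.072500
  N ⇒ keep positive
  Lon: 44′ + 3.8″ = 44.06333′; 25 + 44.06333/60 = 25.734389
  W ⇒ negate
Point 3:
  Latitude: 27′ + 41.7″ = 27.69500′; 71 + 27.69500/60 = 71.461583
  hemisphere S, so the sign is −
  Lon: 156° + 19/60 + 23.38/3600 = 156 + 0.316667 + 0.006494 = 156.323161
  E → positive
Point 4:
  φ: 26′ + 1.7″ = 26.02833′; 89 + 26.02833/60 = 89.433806
  S ⇒ negate
  λ: 170° + 53/60 + 58.21/3600 = 170 + 0.883333 + 0.016169 = 170.899503
  E ⇒ keep positive

1. -63.47897, -4.82253
2. 45.07250, -25.73439
3. -71.46158, 156.32316
4. -89.43381, 170.89950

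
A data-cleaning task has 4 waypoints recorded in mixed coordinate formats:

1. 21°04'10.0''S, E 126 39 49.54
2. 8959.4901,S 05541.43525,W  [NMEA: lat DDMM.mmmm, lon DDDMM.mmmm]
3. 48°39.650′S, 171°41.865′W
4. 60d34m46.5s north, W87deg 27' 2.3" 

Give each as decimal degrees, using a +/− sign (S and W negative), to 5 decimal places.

Point 1:
  φ: 21° + 4/60 + 10/3600 = 21 + 0.066667 + 0.002778 = 21.069444
  hemisphere S, so the sign is −
  Lon: 126 + 39/60 + 49.54/3600 = 126.663761
  E → positive
Point 2:
  Latitude: split at 2 digits → 89° and 59.4901′; 89 + 59.4901/60 = 89.991502
  S → negative
  Longitude: split at 3 digits → 055° and 41.43525′; 55 + 41.43525/60 = 55.690588
  hemisphere W, so the sign is −
Point 3:
  Lat: 39.65′ = 0.660833°; total 48.660833
  S → negative
  Longitude: 171 + 41.865/60 = 171.697750
  W ⇒ negate
Point 4:
  Lat: 34′ + 46.5″ = 34.77500′; 60 + 34.77500/60 = 60.579583
  N ⇒ keep positive
  Lon: 87° + 27/60 + 2.3/3600 = 87 + 0.450000 + 0.000639 = 87.450639
  W ⇒ negate

1. -21.06944, 126.66376
2. -89.99150, -55.69059
3. -48.66083, -171.69775
4. 60.57958, -87.45064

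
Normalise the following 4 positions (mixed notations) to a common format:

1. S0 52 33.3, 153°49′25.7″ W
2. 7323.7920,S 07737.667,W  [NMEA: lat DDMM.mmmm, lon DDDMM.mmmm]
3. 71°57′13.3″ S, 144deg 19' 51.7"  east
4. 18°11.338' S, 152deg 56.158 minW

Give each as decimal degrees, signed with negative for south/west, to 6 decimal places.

1. -0.875917, -153.823806
2. -73.396533, -77.627783
3. -71.953694, 144.331028
4. -18.188967, -152.935967

Point 1:
  φ: 0° + 52/60 + 33.3/3600 = 0 + 0.866667 + 0.009250 = 0.8759167
  S ⇒ negate
  λ: 49′ + 25.7″ = 49.42833′; 153 + 49.42833/60 = 153.8238056
  hemisphere W, so the sign is −
Point 2:
  φ: split at 2 digits → 73° and 23.792′; 73 + 23.792/60 = 73.3965333
  S → negative
  Longitude: split at 3 digits → 077° and 37.667′; 77 + 37.667/60 = 77.6277833
  W ⇒ negate
Point 3:
  Lat: 57′ + 13.3″ = 57.22167′; 71 + 57.22167/60 = 71.9536944
  hemisphere S, so the sign is −
  Longitude: 19′ + 51.7″ = 19.86167′; 144 + 19.86167/60 = 144.3310278
  E → positive
Point 4:
  Lat: 11.338′ = 0.188967°; total 18.1889667
  S → negative
  λ: 56.158′ = 0.935967°; total 152.9359667
  hemisphere W, so the sign is −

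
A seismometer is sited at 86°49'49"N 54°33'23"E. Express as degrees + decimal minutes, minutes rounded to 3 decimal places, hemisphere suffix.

86° 49.817′ N, 54° 33.383′ E

Latitude: 49 + 49/60 = 49.81667′
Longitude: seconds/60 = 0.38333; minutes = 33 + 0.38333 = 33.38333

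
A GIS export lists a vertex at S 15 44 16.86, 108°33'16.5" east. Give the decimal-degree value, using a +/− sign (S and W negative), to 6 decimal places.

φ: 44′ + 16.86″ = 44.28100′; 15 + 44.28100/60 = 15.7380167
S → negative
Lon: 33′ + 16.5″ = 33.27500′; 108 + 33.27500/60 = 108.5545833
E → positive

-15.738017, 108.554583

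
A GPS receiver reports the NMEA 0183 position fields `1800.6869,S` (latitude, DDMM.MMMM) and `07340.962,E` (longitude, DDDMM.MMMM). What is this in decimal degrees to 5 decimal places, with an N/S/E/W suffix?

Lat: split at 2 digits → 18° and 0.6869′; 18 + 0.6869/60 = 18.011448
Lon: split at 3 digits → 073° and 40.962′; 73 + 40.962/60 = 73.682700

18.01145° S, 73.68270° E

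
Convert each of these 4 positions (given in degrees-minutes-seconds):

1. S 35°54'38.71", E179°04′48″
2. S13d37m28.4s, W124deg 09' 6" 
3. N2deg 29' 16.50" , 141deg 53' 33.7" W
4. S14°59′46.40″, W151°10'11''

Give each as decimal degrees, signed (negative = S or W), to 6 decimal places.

Point 1:
  Lat: 54′ + 38.71″ = 54.64517′; 35 + 54.64517/60 = 35.9107528
  S → negative
  Longitude: 179° + 4/60 + 48/3600 = 179 + 0.066667 + 0.013333 = 179.0800000
  E ⇒ keep positive
Point 2:
  φ: 13 + 37/60 + 28.4/3600 = 13.6245556
  S ⇒ negate
  Longitude: 124 + 9/60 + 6/3600 = 124.1516667
  W ⇒ negate
Point 3:
  φ: 29′ + 16.5″ = 29.27500′; 2 + 29.27500/60 = 2.4879167
  N → positive
  Longitude: 53′ + 33.7″ = 53.56167′; 141 + 53.56167/60 = 141.8926944
  hemisphere W, so the sign is −
Point 4:
  Lat: 14° + 59/60 + 46.4/3600 = 14 + 0.983333 + 0.012889 = 14.9962222
  hemisphere S, so the sign is −
  Lon: 10′ + 11″ = 10.18333′; 151 + 10.18333/60 = 151.1697222
  W ⇒ negate

1. -35.910753, 179.080000
2. -13.624556, -124.151667
3. 2.487917, -141.892694
4. -14.996222, -151.169722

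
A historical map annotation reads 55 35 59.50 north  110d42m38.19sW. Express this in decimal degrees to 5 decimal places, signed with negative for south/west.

Latitude: 55° + 35/60 + 59.5/3600 = 55 + 0.583333 + 0.016528 = 55.599861
N ⇒ keep positive
Lon: 110° + 42/60 + 38.19/3600 = 110 + 0.700000 + 0.010608 = 110.710608
W → negative

55.59986, -110.71061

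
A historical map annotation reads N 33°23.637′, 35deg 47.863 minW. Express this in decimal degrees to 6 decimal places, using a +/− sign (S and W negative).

33.393950, -35.797717

Lat: 33 + 23.637/60 = 33.3939500
N → positive
Lon: 35 + 47.863/60 = 35.7977167
W → negative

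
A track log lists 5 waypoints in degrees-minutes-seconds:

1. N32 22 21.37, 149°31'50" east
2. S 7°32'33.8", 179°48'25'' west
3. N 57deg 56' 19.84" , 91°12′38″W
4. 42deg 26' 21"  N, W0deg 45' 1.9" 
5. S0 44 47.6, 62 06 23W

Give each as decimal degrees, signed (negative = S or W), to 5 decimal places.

1. 32.37260, 149.53056
2. -7.54272, -179.80694
3. 57.93884, -91.21056
4. 42.43917, -0.75053
5. -0.74656, -62.10639

Point 1:
  Latitude: 32° + 22/60 + 21.37/3600 = 32 + 0.366667 + 0.005936 = 32.372603
  N ⇒ keep positive
  λ: 31′ + 50″ = 31.83333′; 149 + 31.83333/60 = 149.530556
  E ⇒ keep positive
Point 2:
  Lat: 7 + 32/60 + 33.8/3600 = 7.542722
  S ⇒ negate
  Lon: 179° + 48/60 + 25/3600 = 179 + 0.800000 + 0.006944 = 179.806944
  hemisphere W, so the sign is −
Point 3:
  Lat: 56′ + 19.84″ = 56.33067′; 57 + 56.33067/60 = 57.938844
  N → positive
  Longitude: 91 + 12/60 + 38/3600 = 91.210556
  W ⇒ negate
Point 4:
  φ: 42 + 26/60 + 21/3600 = 42.439167
  N ⇒ keep positive
  λ: 0° + 45/60 + 1.9/3600 = 0 + 0.750000 + 0.000528 = 0.750528
  W → negative
Point 5:
  Lat: 0 + 44/60 + 47.6/3600 = 0.746556
  S ⇒ negate
  λ: 62 + 6/60 + 23/3600 = 62.106389
  W → negative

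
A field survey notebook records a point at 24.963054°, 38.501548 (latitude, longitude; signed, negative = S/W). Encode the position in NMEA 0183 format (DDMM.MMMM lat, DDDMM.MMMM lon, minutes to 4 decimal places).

Latitude: 24° + 0.963054 × 60 = 24° 57.783240′
λ: fractional part 0.501548 → 30.092880 minutes

2457.7832,N / 03830.0929,E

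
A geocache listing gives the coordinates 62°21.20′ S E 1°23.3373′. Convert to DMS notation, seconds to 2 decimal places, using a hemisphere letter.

Latitude: fractional minutes 0.20000 × 60 = 12.0000″
λ: 23.33730′ → 23′ and 0.33730 × 60 = 20.2380″

62°21′12.00″ S, 1°23′20.24″ E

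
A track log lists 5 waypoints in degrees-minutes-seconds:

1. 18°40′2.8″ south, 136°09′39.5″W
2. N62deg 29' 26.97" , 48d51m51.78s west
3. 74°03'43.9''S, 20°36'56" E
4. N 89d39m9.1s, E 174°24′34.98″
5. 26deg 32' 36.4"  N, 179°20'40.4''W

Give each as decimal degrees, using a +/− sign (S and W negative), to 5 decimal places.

Point 1:
  Lat: 18° + 40/60 + 2.8/3600 = 18 + 0.666667 + 0.000778 = 18.667444
  S → negative
  λ: 136° + 9/60 + 39.5/3600 = 136 + 0.150000 + 0.010972 = 136.160972
  W → negative
Point 2:
  Lat: 29′ + 26.97″ = 29.44950′; 62 + 29.44950/60 = 62.490825
  N → positive
  Lon: 48° + 51/60 + 51.78/3600 = 48 + 0.850000 + 0.014383 = 48.864383
  W → negative
Point 3:
  Latitude: 74° + 3/60 + 43.9/3600 = 74 + 0.050000 + 0.012194 = 74.062194
  S → negative
  Lon: 20° + 36/60 + 56/3600 = 20 + 0.600000 + 0.015556 = 20.615556
  E ⇒ keep positive
Point 4:
  Latitude: 89 + 39/60 + 9.1/3600 = 89.652528
  N → positive
  Longitude: 174 + 24/60 + 34.98/3600 = 174.409717
  E → positive
Point 5:
  Latitude: 26 + 32/60 + 36.4/3600 = 26.543444
  N → positive
  λ: 179° + 20/60 + 40.4/3600 = 179 + 0.333333 + 0.011222 = 179.344556
  W → negative

1. -18.66744, -136.16097
2. 62.49083, -48.86438
3. -74.06219, 20.61556
4. 89.65253, 174.40972
5. 26.54344, -179.34456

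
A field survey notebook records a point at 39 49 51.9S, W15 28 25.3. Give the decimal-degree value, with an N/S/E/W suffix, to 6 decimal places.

Latitude: 49′ + 51.9″ = 49.86500′; 39 + 49.86500/60 = 39.8310833
Lon: 28′ + 25.3″ = 28.42167′; 15 + 28.42167/60 = 15.4736944

39.831083° S, 15.473694° W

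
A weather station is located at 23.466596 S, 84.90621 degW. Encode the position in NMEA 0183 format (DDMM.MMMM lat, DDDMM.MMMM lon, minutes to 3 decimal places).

Latitude: 23° + 0.466596 × 60 = 23° 27.99576′
λ: fractional part 0.906210 → 54.37260 minutes

2327.996,S / 08454.373,W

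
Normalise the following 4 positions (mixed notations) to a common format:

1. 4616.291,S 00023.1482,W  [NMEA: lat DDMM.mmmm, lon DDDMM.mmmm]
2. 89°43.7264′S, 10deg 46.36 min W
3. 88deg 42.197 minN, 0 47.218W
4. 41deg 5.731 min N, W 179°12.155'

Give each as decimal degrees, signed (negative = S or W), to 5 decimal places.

1. -46.27152, -0.38580
2. -89.72877, -10.77267
3. 88.70328, -0.78697
4. 41.09552, -179.20258

Point 1:
  Latitude: split at 2 digits → 46° and 16.291′; 46 + 16.291/60 = 46.271517
  S ⇒ negate
  λ: split at 3 digits → 000° and 23.1482′; 0 + 23.1482/60 = 0.385803
  W → negative
Point 2:
  φ: 89 + 43.7264/60 = 89.728773
  hemisphere S, so the sign is −
  Lon: 10 + 46.36/60 = 10.772667
  W → negative
Point 3:
  φ: 42.197′ = 0.703283°; total 88.703283
  N → positive
  Lon: 0 + 47.218/60 = 0.786967
  W → negative
Point 4:
  φ: 41 + 5.731/60 = 41.095517
  N ⇒ keep positive
  λ: 179 + 12.155/60 = 179.202583
  W → negative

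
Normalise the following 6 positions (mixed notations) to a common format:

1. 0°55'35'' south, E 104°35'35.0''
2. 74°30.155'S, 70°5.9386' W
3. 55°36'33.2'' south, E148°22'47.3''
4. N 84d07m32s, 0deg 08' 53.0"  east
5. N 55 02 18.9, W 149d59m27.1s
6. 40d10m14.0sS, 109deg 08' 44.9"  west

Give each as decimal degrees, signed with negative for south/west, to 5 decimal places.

1. -0.92639, 104.59306
2. -74.50258, -70.09898
3. -55.60922, 148.37981
4. 84.12556, 0.14806
5. 55.03858, -149.99086
6. -40.17056, -109.14581

Point 1:
  φ: 0 + 55/60 + 35/3600 = 0.926389
  hemisphere S, so the sign is −
  Longitude: 104 + 35/60 + 35/3600 = 104.593056
  E ⇒ keep positive
Point 2:
  Lat: 74 + 30.155/60 = 74.502583
  S ⇒ negate
  Lon: 5.9386′ = 0.098977°; total 70.098977
  W → negative
Point 3:
  φ: 55 + 36/60 + 33.2/3600 = 55.609222
  hemisphere S, so the sign is −
  Longitude: 148° + 22/60 + 47.3/3600 = 148 + 0.366667 + 0.013139 = 148.379806
  E ⇒ keep positive
Point 4:
  Lat: 84° + 7/60 + 32/3600 = 84 + 0.116667 + 0.008889 = 84.125556
  N → positive
  λ: 8′ + 53″ = 8.88333′; 0 + 8.88333/60 = 0.148056
  E ⇒ keep positive
Point 5:
  Lat: 55 + 2/60 + 18.9/3600 = 55.038583
  N ⇒ keep positive
  Lon: 149° + 59/60 + 27.1/3600 = 149 + 0.983333 + 0.007528 = 149.990861
  W ⇒ negate
Point 6:
  Lat: 40° + 10/60 + 14/3600 = 40 + 0.166667 + 0.003889 = 40.170556
  S → negative
  Longitude: 8′ + 44.9″ = 8.74833′; 109 + 8.74833/60 = 109.145806
  W → negative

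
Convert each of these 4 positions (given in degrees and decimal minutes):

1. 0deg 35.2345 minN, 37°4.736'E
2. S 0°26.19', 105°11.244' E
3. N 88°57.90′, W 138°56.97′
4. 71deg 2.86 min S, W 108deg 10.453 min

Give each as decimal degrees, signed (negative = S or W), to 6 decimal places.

Point 1:
  φ: 0 + 35.2345/60 = 0.5872417
  N → positive
  λ: 37 + 4.736/60 = 37.0789333
  E ⇒ keep positive
Point 2:
  φ: 26.19′ = 0.436500°; total 0.4365000
  S ⇒ negate
  Longitude: 105 + 11.244/60 = 105.1874000
  E → positive
Point 3:
  Lat: 57.9′ = 0.965000°; total 88.9650000
  N ⇒ keep positive
  Lon: 138 + 56.97/60 = 138.9495000
  W ⇒ negate
Point 4:
  Lat: 2.86′ = 0.047667°; total 71.0476667
  S ⇒ negate
  Lon: 10.453′ = 0.174217°; total 108.1742167
  hemisphere W, so the sign is −

1. 0.587242, 37.078933
2. -0.436500, 105.187400
3. 88.965000, -138.949500
4. -71.047667, -108.174217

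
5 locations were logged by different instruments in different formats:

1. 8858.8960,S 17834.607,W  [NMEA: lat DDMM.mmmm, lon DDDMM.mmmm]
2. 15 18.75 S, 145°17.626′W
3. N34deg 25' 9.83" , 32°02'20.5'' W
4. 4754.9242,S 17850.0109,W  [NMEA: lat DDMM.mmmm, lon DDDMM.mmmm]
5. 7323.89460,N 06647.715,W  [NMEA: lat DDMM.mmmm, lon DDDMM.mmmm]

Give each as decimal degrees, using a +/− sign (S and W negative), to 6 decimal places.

Point 1:
  Lat: degrees = first 2 digits = 88, minutes = 58.896; 88 + 58.896/60 = 88.9816000
  hemisphere S, so the sign is −
  λ: degrees = first 3 digits = 178, minutes = 34.607; 178 + 34.607/60 = 178.5767833
  W → negative
Point 2:
  φ: 18.75′ = 0.312500°; total 15.3125000
  S ⇒ negate
  Lon: 145 + 17.626/60 = 145.2937667
  W ⇒ negate
Point 3:
  φ: 25′ + 9.83″ = 25.16383′; 34 + 25.16383/60 = 34.4193972
  N → positive
  Longitude: 32° + 2/60 + 20.5/3600 = 32 + 0.033333 + 0.005694 = 32.0390278
  W ⇒ negate
Point 4:
  Lat: split at 2 digits → 47° and 54.9242′; 47 + 54.9242/60 = 47.9154033
  S → negative
  Longitude: split at 3 digits → 178° and 50.0109′; 178 + 50.0109/60 = 178.8335150
  W ⇒ negate
Point 5:
  φ: split at 2 digits → 73° and 23.8946′; 73 + 23.8946/60 = 73.3982433
  N ⇒ keep positive
  λ: split at 3 digits → 066° and 47.715′; 66 + 47.715/60 = 66.7952500
  W ⇒ negate

1. -88.981600, -178.576783
2. -15.312500, -145.293767
3. 34.419397, -32.039028
4. -47.915403, -178.833515
5. 73.398243, -66.795250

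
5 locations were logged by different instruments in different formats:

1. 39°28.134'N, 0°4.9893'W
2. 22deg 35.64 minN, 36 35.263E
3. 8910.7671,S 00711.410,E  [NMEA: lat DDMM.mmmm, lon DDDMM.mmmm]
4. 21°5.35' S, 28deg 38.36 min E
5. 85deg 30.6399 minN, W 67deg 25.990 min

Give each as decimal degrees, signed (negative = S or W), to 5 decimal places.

1. 39.46890, -0.08316
2. 22.59400, 36.58772
3. -89.17945, 7.19017
4. -21.08917, 28.63933
5. 85.51067, -67.43317

Point 1:
  Lat: 39 + 28.134/60 = 39.468900
  N → positive
  Lon: 4.9893′ = 0.083155°; total 0.083155
  hemisphere W, so the sign is −
Point 2:
  φ: 22 + 35.64/60 = 22.594000
  N → positive
  Lon: 35.263′ = 0.587717°; total 36.587717
  E → positive
Point 3:
  φ: degrees = first 2 digits = 89, minutes = 10.7671; 89 + 10.7671/60 = 89.179452
  hemisphere S, so the sign is −
  λ: degrees = first 3 digits = 7, minutes = 11.41; 7 + 11.41/60 = 7.190167
  E → positive
Point 4:
  φ: 5.35′ = 0.089167°; total 21.089167
  S → negative
  λ: 38.36′ = 0.639333°; total 28.639333
  E ⇒ keep positive
Point 5:
  φ: 30.6399′ = 0.510665°; total 85.510665
  N → positive
  λ: 67 + 25.99/60 = 67.433167
  W → negative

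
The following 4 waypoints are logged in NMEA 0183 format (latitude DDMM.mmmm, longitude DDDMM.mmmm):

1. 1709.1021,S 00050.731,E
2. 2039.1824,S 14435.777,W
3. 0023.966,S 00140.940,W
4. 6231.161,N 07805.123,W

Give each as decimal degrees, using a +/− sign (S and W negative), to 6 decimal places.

1. -17.151702, 0.845517
2. -20.653040, -144.596283
3. -0.399433, -1.682333
4. 62.519350, -78.085383

Point 1:
  φ: split at 2 digits → 17° and 9.1021′; 17 + 9.1021/60 = 17.1517017
  hemisphere S, so the sign is −
  Lon: split at 3 digits → 000° and 50.731′; 0 + 50.731/60 = 0.8455167
  E ⇒ keep positive
Point 2:
  Lat: degrees = first 2 digits = 20, minutes = 39.1824; 20 + 39.1824/60 = 20.6530400
  S ⇒ negate
  λ: split at 3 digits → 144° and 35.777′; 144 + 35.777/60 = 144.5962833
  W ⇒ negate
Point 3:
  φ: degrees = first 2 digits = 0, minutes = 23.966; 0 + 23.966/60 = 0.3994333
  hemisphere S, so the sign is −
  Lon: degrees = first 3 digits = 1, minutes = 40.94; 1 + 40.94/60 = 1.6823333
  W ⇒ negate
Point 4:
  φ: split at 2 digits → 62° and 31.161′; 62 + 31.161/60 = 62.5193500
  N → positive
  Lon: degrees = first 3 digits = 78, minutes = 5.123; 78 + 5.123/60 = 78.0853833
  W ⇒ negate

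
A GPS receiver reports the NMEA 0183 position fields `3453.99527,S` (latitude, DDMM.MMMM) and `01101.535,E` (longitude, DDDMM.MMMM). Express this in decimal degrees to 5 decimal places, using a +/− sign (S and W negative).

-34.89992, 11.02558

Latitude: split at 2 digits → 34° and 53.99527′; 34 + 53.99527/60 = 34.899921
S ⇒ negate
Longitude: degrees = first 3 digits = 11, minutes = 1.535; 11 + 1.535/60 = 11.025583
E ⇒ keep positive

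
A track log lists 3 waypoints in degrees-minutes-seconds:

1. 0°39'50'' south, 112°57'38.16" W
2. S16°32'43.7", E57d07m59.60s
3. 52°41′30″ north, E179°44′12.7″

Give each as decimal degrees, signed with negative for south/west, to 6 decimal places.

1. -0.663889, -112.960600
2. -16.545472, 57.133222
3. 52.691667, 179.736861

Point 1:
  Latitude: 39′ + 50″ = 39.83333′; 0 + 39.83333/60 = 0.6638889
  S ⇒ negate
  Lon: 57′ + 38.16″ = 57.63600′; 112 + 57.63600/60 = 112.9606000
  W → negative
Point 2:
  Lat: 32′ + 43.7″ = 32.72833′; 16 + 32.72833/60 = 16.5454722
  S → negative
  Lon: 57 + 7/60 + 59.6/3600 = 57.1332222
  E ⇒ keep positive
Point 3:
  φ: 52° + 41/60 + 30/3600 = 52 + 0.683333 + 0.008333 = 52.6916667
  N → positive
  Lon: 44′ + 12.7″ = 44.21167′; 179 + 44.21167/60 = 179.7368611
  E ⇒ keep positive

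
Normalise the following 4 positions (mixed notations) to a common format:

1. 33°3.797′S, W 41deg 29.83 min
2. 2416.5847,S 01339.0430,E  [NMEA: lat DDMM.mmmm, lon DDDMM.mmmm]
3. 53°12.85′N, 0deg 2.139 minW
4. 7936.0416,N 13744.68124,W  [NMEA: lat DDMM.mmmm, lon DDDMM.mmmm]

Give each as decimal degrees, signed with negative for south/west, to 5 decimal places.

1. -33.06328, -41.49717
2. -24.27641, 13.65072
3. 53.21417, -0.03565
4. 79.60069, -137.74469

Point 1:
  Latitude: 3.797′ = 0.063283°; total 33.063283
  S → negative
  Longitude: 29.83′ = 0.497167°; total 41.497167
  W → negative
Point 2:
  Lat: degrees = first 2 digits = 24, minutes = 16.5847; 24 + 16.5847/60 = 24.276412
  S → negative
  λ: degrees = first 3 digits = 13, minutes = 39.043; 13 + 39.043/60 = 13.650717
  E → positive
Point 3:
  φ: 53 + 12.85/60 = 53.214167
  N → positive
  Longitude: 0 + 2.139/60 = 0.035650
  W ⇒ negate
Point 4:
  Lat: split at 2 digits → 79° and 36.0416′; 79 + 36.0416/60 = 79.600693
  N → positive
  Lon: split at 3 digits → 137° and 44.68124′; 137 + 44.68124/60 = 137.744687
  hemisphere W, so the sign is −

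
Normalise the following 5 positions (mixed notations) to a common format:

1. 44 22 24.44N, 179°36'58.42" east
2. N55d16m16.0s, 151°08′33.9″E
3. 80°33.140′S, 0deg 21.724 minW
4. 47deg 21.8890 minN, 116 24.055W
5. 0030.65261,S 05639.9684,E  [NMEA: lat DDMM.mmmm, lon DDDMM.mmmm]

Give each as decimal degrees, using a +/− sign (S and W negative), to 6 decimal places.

Point 1:
  Latitude: 44 + 22/60 + 24.44/3600 = 44.3734556
  N → positive
  Longitude: 179° + 36/60 + 58.42/3600 = 179 + 0.600000 + 0.016228 = 179.6162278
  E ⇒ keep positive
Point 2:
  Latitude: 55 + 16/60 + 16/3600 = 55.2711111
  N ⇒ keep positive
  Longitude: 151° + 8/60 + 33.9/3600 = 151 + 0.133333 + 0.009417 = 151.1427500
  E → positive
Point 3:
  φ: 80 + 33.14/60 = 80.5523333
  hemisphere S, so the sign is −
  λ: 0 + 21.724/60 = 0.3620667
  W → negative
Point 4:
  φ: 21.889′ = 0.364817°; total 47.3648167
  N → positive
  Longitude: 116 + 24.055/60 = 116.4009167
  hemisphere W, so the sign is −
Point 5:
  Lat: split at 2 digits → 00° and 30.65261′; 0 + 30.65261/60 = 0.5108768
  hemisphere S, so the sign is −
  Lon: degrees = first 3 digits = 56, minutes = 39.9684; 56 + 39.9684/60 = 56.6661400
  E → positive

1. 44.373456, 179.616228
2. 55.271111, 151.142750
3. -80.552333, -0.362067
4. 47.364817, -116.400917
5. -0.510877, 56.666140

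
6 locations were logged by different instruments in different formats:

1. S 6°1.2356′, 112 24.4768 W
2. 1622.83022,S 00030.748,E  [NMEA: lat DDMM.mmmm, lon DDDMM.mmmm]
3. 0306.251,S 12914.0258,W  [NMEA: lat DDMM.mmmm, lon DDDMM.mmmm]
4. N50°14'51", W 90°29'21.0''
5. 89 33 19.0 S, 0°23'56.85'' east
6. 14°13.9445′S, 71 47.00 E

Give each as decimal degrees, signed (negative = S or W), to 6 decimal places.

Point 1:
  Lat: 6 + 1.2356/60 = 6.0205933
  hemisphere S, so the sign is −
  λ: 112 + 24.4768/60 = 112.4079467
  hemisphere W, so the sign is −
Point 2:
  Latitude: degrees = first 2 digits = 16, minutes = 22.83022; 16 + 22.83022/60 = 16.3805037
  hemisphere S, so the sign is −
  λ: split at 3 digits → 000° and 30.748′; 0 + 30.748/60 = 0.5124667
  E ⇒ keep positive
Point 3:
  Lat: degrees = first 2 digits = 3, minutes = 6.251; 3 + 6.251/60 = 3.1041833
  S ⇒ negate
  Lon: split at 3 digits → 129° and 14.0258′; 129 + 14.0258/60 = 129.2337633
  W ⇒ negate
Point 4:
  φ: 50° + 14/60 + 51/3600 = 50 + 0.233333 + 0.014167 = 50.2475000
  N ⇒ keep positive
  Longitude: 29′ + 21″ = 29.35000′; 90 + 29.35000/60 = 90.4891667
  hemisphere W, so the sign is −
Point 5:
  Lat: 33′ + 19″ = 33.31667′; 89 + 33.31667/60 = 89.5552778
  S → negative
  Lon: 0 + 23/60 + 56.85/3600 = 0.3991250
  E ⇒ keep positive
Point 6:
  Latitude: 13.9445′ = 0.232408°; total 14.2324083
  S ⇒ negate
  λ: 71 + 47/60 = 71.7833333
  E → positive

1. -6.020593, -112.407947
2. -16.380504, 0.512467
3. -3.104183, -129.233763
4. 50.247500, -90.489167
5. -89.555278, 0.399125
6. -14.232408, 71.783333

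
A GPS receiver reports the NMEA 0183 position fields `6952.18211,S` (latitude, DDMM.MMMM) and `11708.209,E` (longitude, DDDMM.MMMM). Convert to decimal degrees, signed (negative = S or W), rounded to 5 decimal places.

φ: degrees = first 2 digits = 69, minutes = 52.18211; 69 + 52.18211/60 = 69.869702
S ⇒ negate
Lon: split at 3 digits → 117° and 8.209′; 117 + 8.209/60 = 117.136817
E ⇒ keep positive

-69.86970, 117.13682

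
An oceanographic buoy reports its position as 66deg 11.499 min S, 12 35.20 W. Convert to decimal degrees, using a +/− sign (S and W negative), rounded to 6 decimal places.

Lat: 66 + 11.499/60 = 66.1916500
S ⇒ negate
Lon: 12 + 35.2/60 = 12.5866667
W ⇒ negate

-66.191650, -12.586667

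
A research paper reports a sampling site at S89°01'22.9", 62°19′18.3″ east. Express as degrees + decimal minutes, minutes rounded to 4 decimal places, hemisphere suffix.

Lat: seconds/60 = 0.38167; minutes = 1 + 0.38167 = 1.381667
Longitude: seconds/60 = 0.30500; minutes = 19 + 0.30500 = 19.305000

89° 1.3817′ S, 62° 19.3050′ E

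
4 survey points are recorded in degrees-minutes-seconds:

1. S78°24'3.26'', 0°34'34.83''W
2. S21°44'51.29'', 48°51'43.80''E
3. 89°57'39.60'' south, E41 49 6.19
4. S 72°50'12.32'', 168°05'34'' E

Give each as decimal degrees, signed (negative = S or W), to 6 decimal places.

1. -78.400906, -0.576342
2. -21.747581, 48.862167
3. -89.961000, 41.818386
4. -72.836756, 168.092778

Point 1:
  φ: 78 + 24/60 + 3.26/3600 = 78.4009056
  S → negative
  Lon: 0 + 34/60 + 34.83/3600 = 0.5763417
  W → negative
Point 2:
  Lat: 21° + 44/60 + 51.29/3600 = 21 + 0.733333 + 0.014247 = 21.7475806
  S → negative
  Longitude: 48° + 51/60 + 43.8/3600 = 48 + 0.850000 + 0.012167 = 48.8621667
  E → positive
Point 3:
  Latitude: 89 + 57/60 + 39.6/3600 = 89.9610000
  S ⇒ negate
  Lon: 49′ + 6.19″ = 49.10317′; 41 + 49.10317/60 = 41.8183861
  E ⇒ keep positive
Point 4:
  Latitude: 50′ + 12.32″ = 50.20533′; 72 + 50.20533/60 = 72.8367556
  hemisphere S, so the sign is −
  Longitude: 168° + 5/60 + 34/3600 = 168 + 0.083333 + 0.009444 = 168.0927778
  E → positive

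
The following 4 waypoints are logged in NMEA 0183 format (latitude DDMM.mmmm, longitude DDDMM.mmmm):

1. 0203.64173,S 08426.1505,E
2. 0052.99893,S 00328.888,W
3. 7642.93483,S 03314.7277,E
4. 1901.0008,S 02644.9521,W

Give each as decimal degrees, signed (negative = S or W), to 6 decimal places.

Point 1:
  Latitude: split at 2 digits → 02° and 3.64173′; 2 + 3.64173/60 = 2.0606955
  hemisphere S, so the sign is −
  λ: split at 3 digits → 084° and 26.1505′; 84 + 26.1505/60 = 84.4358417
  E ⇒ keep positive
Point 2:
  Latitude: degrees = first 2 digits = 0, minutes = 52.99893; 0 + 52.99893/60 = 0.8833155
  hemisphere S, so the sign is −
  λ: split at 3 digits → 003° and 28.888′; 3 + 28.888/60 = 3.4814667
  W ⇒ negate
Point 3:
  Lat: degrees = first 2 digits = 76, minutes = 42.93483; 76 + 42.93483/60 = 76.7155805
  S → negative
  λ: degrees = first 3 digits = 33, minutes = 14.7277; 33 + 14.7277/60 = 33.2454617
  E ⇒ keep positive
Point 4:
  φ: degrees = first 2 digits = 19, minutes = 1.0008; 19 + 1.0008/60 = 19.0166800
  hemisphere S, so the sign is −
  λ: degrees = first 3 digits = 26, minutes = 44.9521; 26 + 44.9521/60 = 26.7492017
  W → negative

1. -2.060696, 84.435842
2. -0.883316, -3.481467
3. -76.715581, 33.245462
4. -19.016680, -26.749202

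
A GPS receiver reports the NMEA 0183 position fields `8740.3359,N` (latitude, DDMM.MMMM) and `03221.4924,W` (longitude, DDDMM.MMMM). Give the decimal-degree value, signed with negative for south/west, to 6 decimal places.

Latitude: degrees = first 2 digits = 87, minutes = 40.3359; 87 + 40.3359/60 = 87.6722650
N → positive
Longitude: split at 3 digits → 032° and 21.4924′; 32 + 21.4924/60 = 32.3582067
hemisphere W, so the sign is −

87.672265, -32.358207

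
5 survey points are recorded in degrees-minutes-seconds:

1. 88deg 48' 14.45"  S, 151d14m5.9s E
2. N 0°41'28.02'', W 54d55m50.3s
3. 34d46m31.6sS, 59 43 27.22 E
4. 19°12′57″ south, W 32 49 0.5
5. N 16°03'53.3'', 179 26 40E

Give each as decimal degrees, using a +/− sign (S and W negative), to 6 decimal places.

Point 1:
  Latitude: 88 + 48/60 + 14.45/3600 = 88.8040139
  S ⇒ negate
  Lon: 14′ + 5.9″ = 14.09833′; 151 + 14.09833/60 = 151.2349722
  E → positive
Point 2:
  φ: 41′ + 28.02″ = 41.46700′; 0 + 41.46700/60 = 0.6911167
  N ⇒ keep positive
  Longitude: 55′ + 50.3″ = 55.83833′; 54 + 55.83833/60 = 54.9306389
  W → negative
Point 3:
  Latitude: 46′ + 31.6″ = 46.52667′; 34 + 46.52667/60 = 34.7754444
  hemisphere S, so the sign is −
  Lon: 59 + 43/60 + 27.22/3600 = 59.7242278
  E → positive
Point 4:
  φ: 19 + 12/60 + 57/3600 = 19.2158333
  S → negative
  Lon: 32° + 49/60 + 0.5/3600 = 32 + 0.816667 + 0.000139 = 32.8168056
  hemisphere W, so the sign is −
Point 5:
  Latitude: 16° + 3/60 + 53.3/3600 = 16 + 0.050000 + 0.014806 = 16.0648056
  N ⇒ keep positive
  Lon: 179 + 26/60 + 40/3600 = 179.4444444
  E → positive

1. -88.804014, 151.234972
2. 0.691117, -54.930639
3. -34.775444, 59.724228
4. -19.215833, -32.816806
5. 16.064806, 179.444444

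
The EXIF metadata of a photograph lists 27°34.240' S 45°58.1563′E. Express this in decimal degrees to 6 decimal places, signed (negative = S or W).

-27.570667, 45.969272

Lat: 34.24′ = 0.570667°; total 27.5706667
S ⇒ negate
λ: 45 + 58.1563/60 = 45.9692717
E → positive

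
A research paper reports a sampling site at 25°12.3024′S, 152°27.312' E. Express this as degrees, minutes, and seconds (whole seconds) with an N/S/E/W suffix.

φ: 12.30240′ → 12′ and 0.30240 × 60 = 18.14″
Longitude: 27.31200′ → 27′ and 0.31200 × 60 = 18.72″

25°12′18″ S, 152°27′19″ E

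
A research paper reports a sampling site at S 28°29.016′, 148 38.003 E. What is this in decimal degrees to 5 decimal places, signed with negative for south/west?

-28.48360, 148.63338

Lat: 29.016′ = 0.483600°; total 28.483600
S ⇒ negate
Longitude: 38.003′ = 0.633383°; total 148.633383
E → positive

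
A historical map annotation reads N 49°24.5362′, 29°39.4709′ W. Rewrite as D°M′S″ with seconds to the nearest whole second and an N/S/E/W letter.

49°24′32″ N, 29°39′28″ W

Latitude: fractional minutes 0.53620 × 60 = 32.17″
Lon: 39.47090′ → 39′ and 0.47090 × 60 = 28.25″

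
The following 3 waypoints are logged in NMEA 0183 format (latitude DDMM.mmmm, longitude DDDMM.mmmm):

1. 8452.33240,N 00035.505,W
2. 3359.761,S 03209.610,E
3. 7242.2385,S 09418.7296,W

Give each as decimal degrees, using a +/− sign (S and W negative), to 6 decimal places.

Point 1:
  Latitude: degrees = first 2 digits = 84, minutes = 52.3324; 84 + 52.3324/60 = 84.8722067
  N ⇒ keep positive
  Longitude: degrees = first 3 digits = 0, minutes = 35.505; 0 + 35.505/60 = 0.5917500
  W → negative
Point 2:
  φ: split at 2 digits → 33° and 59.761′; 33 + 59.761/60 = 33.9960167
  S ⇒ negate
  λ: degrees = first 3 digits = 32, minutes = 9.61; 32 + 9.61/60 = 32.1601667
  E → positive
Point 3:
  Lat: split at 2 digits → 72° and 42.2385′; 72 + 42.2385/60 = 72.7039750
  S ⇒ negate
  Longitude: degrees = first 3 digits = 94, minutes = 18.7296; 94 + 18.7296/60 = 94.3121600
  W → negative

1. 84.872207, -0.591750
2. -33.996017, 32.160167
3. -72.703975, -94.312160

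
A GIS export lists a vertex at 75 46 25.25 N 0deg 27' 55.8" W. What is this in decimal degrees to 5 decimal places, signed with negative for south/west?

Lat: 75 + 46/60 + 25.25/3600 = 75.773681
N → positive
Longitude: 0° + 27/60 + 55.8/3600 = 0 + 0.450000 + 0.015500 = 0.465500
W → negative

75.77368, -0.46550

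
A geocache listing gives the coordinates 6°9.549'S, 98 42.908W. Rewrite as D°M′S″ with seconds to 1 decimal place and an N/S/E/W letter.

6°09′32.9″ S, 98°42′54.5″ W

Latitude: fractional minutes 0.54900 × 60 = 32.940″
Lon: fractional minutes 0.90800 × 60 = 54.480″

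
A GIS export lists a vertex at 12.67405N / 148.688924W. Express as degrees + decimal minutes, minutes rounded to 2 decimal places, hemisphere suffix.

12° 40.44′ N, 148° 41.34′ W

Lat: fractional part 0.674050 → 40.4430 minutes
Longitude: fractional part 0.688924 → 41.3354 minutes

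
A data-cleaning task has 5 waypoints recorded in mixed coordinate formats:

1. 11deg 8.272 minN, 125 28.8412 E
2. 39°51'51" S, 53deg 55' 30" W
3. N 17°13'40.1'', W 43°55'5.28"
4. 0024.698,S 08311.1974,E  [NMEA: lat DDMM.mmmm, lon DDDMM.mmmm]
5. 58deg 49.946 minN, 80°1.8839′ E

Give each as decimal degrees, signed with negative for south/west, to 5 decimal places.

1. 11.13787, 125.48069
2. -39.86417, -53.92500
3. 17.22781, -43.91813
4. -0.41163, 83.18662
5. 58.83243, 80.03140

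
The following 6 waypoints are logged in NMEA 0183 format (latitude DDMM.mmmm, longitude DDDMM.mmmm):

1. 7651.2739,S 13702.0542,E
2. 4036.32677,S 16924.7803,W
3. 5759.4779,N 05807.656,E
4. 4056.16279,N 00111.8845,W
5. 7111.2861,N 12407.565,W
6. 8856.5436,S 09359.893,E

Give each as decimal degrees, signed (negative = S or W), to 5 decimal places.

Point 1:
  Latitude: degrees = first 2 digits = 76, minutes = 51.2739; 76 + 51.2739/60 = 76.854565
  S → negative
  Longitude: split at 3 digits → 137° and 2.0542′; 137 + 2.0542/60 = 137.034237
  E ⇒ keep positive
Point 2:
  Lat: split at 2 digits → 40° and 36.32677′; 40 + 36.32677/60 = 40.605446
  S → negative
  Longitude: degrees = first 3 digits = 169, minutes = 24.7803; 169 + 24.7803/60 = 169.413005
  hemisphere W, so the sign is −
Point 3:
  Lat: degrees = first 2 digits = 57, minutes = 59.4779; 57 + 59.4779/60 = 57.991298
  N ⇒ keep positive
  Lon: degrees = first 3 digits = 58, minutes = 7.656; 58 + 7.656/60 = 58.127600
  E → positive
Point 4:
  Latitude: degrees = first 2 digits = 40, minutes = 56.16279; 40 + 56.16279/60 = 40.936047
  N ⇒ keep positive
  λ: split at 3 digits → 001° and 11.8845′; 1 + 11.8845/60 = 1.198075
  W ⇒ negate
Point 5:
  Lat: degrees = first 2 digits = 71, minutes = 11.2861; 71 + 11.2861/60 = 71.188102
  N → positive
  Lon: split at 3 digits → 124° and 7.565′; 124 + 7.565/60 = 124.126083
  W → negative
Point 6:
  φ: split at 2 digits → 88° and 56.5436′; 88 + 56.5436/60 = 88.942393
  hemisphere S, so the sign is −
  λ: split at 3 digits → 093° and 59.893′; 93 + 59.893/60 = 93.998217
  E → positive

1. -76.85457, 137.03424
2. -40.60545, -169.41301
3. 57.99130, 58.12760
4. 40.93605, -1.19808
5. 71.18810, -124.12608
6. -88.94239, 93.99822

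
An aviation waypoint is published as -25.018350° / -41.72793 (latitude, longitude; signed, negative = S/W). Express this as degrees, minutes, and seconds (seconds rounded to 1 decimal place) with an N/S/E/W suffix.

25°01′6.1″ S, 41°43′40.5″ W

Latitude is negative → S; |value| = 25.018350
Lat: 0.018350 × 60 = 1.10100′ → 1′, remainder × 60 = 6.060″
Longitude is negative → W; |value| = 41.727930
Lon: 0.727930 × 60 = 43.67580′ → 43′, remainder × 60 = 40.548″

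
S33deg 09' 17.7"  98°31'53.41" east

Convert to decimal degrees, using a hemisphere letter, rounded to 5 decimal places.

33.15492° S, 98.53150° E

φ: 33° + 9/60 + 17.7/3600 = 33 + 0.150000 + 0.004917 = 33.154917
Longitude: 98 + 31/60 + 53.41/3600 = 98.531503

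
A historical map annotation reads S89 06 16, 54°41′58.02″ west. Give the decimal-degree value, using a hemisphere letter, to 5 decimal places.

89.10444° S, 54.69945° W

Lat: 89° + 6/60 + 16/3600 = 89 + 0.100000 + 0.004444 = 89.104444
Lon: 54 + 41/60 + 58.02/3600 = 54.699450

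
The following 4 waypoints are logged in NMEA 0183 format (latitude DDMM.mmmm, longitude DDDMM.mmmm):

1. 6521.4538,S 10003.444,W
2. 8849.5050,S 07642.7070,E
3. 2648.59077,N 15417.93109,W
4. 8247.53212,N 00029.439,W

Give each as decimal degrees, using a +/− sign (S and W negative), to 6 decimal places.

1. -65.357563, -100.057400
2. -88.825083, 76.711783
3. 26.809846, -154.298852
4. 82.792202, -0.490650

Point 1:
  Lat: degrees = first 2 digits = 65, minutes = 21.4538; 65 + 21.4538/60 = 65.3575633
  S ⇒ negate
  Longitude: split at 3 digits → 100° and 3.444′; 100 + 3.444/60 = 100.0574000
  hemisphere W, so the sign is −
Point 2:
  Lat: degrees = first 2 digits = 88, minutes = 49.505; 88 + 49.505/60 = 88.8250833
  hemisphere S, so the sign is −
  Longitude: degrees = first 3 digits = 76, minutes = 42.707; 76 + 42.707/60 = 76.7117833
  E ⇒ keep positive
Point 3:
  Lat: degrees = first 2 digits = 26, minutes = 48.59077; 26 + 48.59077/60 = 26.8098462
  N ⇒ keep positive
  Longitude: degrees = first 3 digits = 154, minutes = 17.93109; 154 + 17.93109/60 = 154.2988515
  hemisphere W, so the sign is −
Point 4:
  φ: degrees = first 2 digits = 82, minutes = 47.53212; 82 + 47.53212/60 = 82.7922020
  N → positive
  Longitude: degrees = first 3 digits = 0, minutes = 29.439; 0 + 29.439/60 = 0.4906500
  W → negative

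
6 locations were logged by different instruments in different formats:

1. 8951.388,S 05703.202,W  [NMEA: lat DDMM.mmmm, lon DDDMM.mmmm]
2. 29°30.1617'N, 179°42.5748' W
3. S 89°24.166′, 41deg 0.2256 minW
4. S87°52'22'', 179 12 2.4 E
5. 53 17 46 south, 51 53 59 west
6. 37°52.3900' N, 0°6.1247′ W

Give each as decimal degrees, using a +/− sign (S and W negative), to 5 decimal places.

Point 1:
  Lat: split at 2 digits → 89° and 51.388′; 89 + 51.388/60 = 89.856467
  S → negative
  λ: degrees = first 3 digits = 57, minutes = 3.202; 57 + 3.202/60 = 57.053367
  W ⇒ negate
Point 2:
  Lat: 29 + 30.1617/60 = 29.502695
  N → positive
  Longitude: 179 + 42.5748/60 = 179.709580
  W ⇒ negate
Point 3:
  Lat: 24.166′ = 0.402767°; total 89.402767
  S → negative
  λ: 41 + 0.2256/60 = 41.003760
  W ⇒ negate
Point 4:
  φ: 52′ + 22″ = 52.36667′; 87 + 52.36667/60 = 87.872778
  S ⇒ negate
  λ: 179° + 12/60 + 2.4/3600 = 179 + 0.200000 + 0.000667 = 179.200667
  E ⇒ keep positive
Point 5:
  Lat: 53 + 17/60 + 46/3600 = 53.296111
  S → negative
  Longitude: 51° + 53/60 + 59/3600 = 51 + 0.883333 + 0.016389 = 51.899722
  W ⇒ negate
Point 6:
  Lat: 52.39′ = 0.873167°; total 37.873167
  N → positive
  Lon: 0 + 6.1247/60 = 0.102078
  W → negative

1. -89.85647, -57.05337
2. 29.50270, -179.70958
3. -89.40277, -41.00376
4. -87.87278, 179.20067
5. -53.29611, -51.89972
6. 37.87317, -0.10208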